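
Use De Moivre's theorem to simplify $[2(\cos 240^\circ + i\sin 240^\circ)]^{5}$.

By De Moivre: z^n = r^n(cos(nθ) + i sin(nθ))
= 2^5(cos(5*240°) + i sin(5*240°))
= 32(cos 120° + i sin 120°)
= -16 + 16*sqrt(3)i


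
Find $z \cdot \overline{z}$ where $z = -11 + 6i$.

z * conjugate(z) = |z|^2 = a^2 + b^2
= (-11)^2 + 6^2 = 157


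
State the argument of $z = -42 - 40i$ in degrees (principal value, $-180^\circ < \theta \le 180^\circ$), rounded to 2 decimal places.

θ = arctan(b/a) = arctan(-40/-42) (quadrant-adjusted) = -136.40°


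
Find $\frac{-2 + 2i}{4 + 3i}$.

Multiply numerator and denominator by conjugate (4 - 3i):
= (-2 + 2i)(4 - 3i) / (4^2 + 3^2)
= (-2 + 14i) / 25
= -2/25 + (14/25)i


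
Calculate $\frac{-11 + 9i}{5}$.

Divisor is real, so divide each part by 5:
= -11/5 + (9/5)i


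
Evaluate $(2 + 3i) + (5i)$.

(2 + 0) + (3 + 5)i = 2 + 8i


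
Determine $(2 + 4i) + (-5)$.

(2 + (-5)) + (4 + 0)i = -3 + 4i


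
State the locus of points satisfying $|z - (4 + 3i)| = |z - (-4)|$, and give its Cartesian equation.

|z - z1| = |z - z2| means z is equidistant from z1 and z2,
i.e. the perpendicular bisector of the segment from (4, 3) to (-4, 0) (midpoint (0, 3/2)).
With z = x + yi, square both sides:
(x - 4)^2 + (y - 3)^2 = (x - (-4))^2 + (y - 0)^2
The x^2 and y^2 terms cancel: -16x + (-6)y = 16 - 25 = -9
Simplify: 16x + 6y = 9
Locus: Perpendicular bisector of the segment from (4, 3) to (-4, 0): the line 16x + 6y = 9


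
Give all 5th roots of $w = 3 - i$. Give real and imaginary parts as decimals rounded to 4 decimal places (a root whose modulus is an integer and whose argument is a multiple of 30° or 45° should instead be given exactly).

|w| = sqrt(10) ≈ 3.162278, arg(w) ≈ 341.565051°
Root modulus = sqrt(10)^(1/5) ≈ 1.258925
Root arguments: θ_k = (arg(w) + 360°k)/5 for k = 0, 1, ..., 4
Compute each root as (root modulus)(cos θ_k + i sin θ_k) using full-precision intermediates, then round to 4 decimal places.
Roots: 0.4652 + 1.1698i, -0.9688 + 0.8039i, -1.0640 - 0.6730i, 0.3112 - 1.2198i, 1.2563 - 0.0810i


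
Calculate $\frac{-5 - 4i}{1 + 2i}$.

Multiply numerator and denominator by conjugate (1 - 2i):
= (-5 - 4i)(1 - 2i) / (1^2 + 2^2)
= (-13 + 6i) / 5
= -13/5 + (6/5)i


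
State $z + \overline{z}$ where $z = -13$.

z + conjugate(z) = (a + bi) + (a - bi) = 2a
= 2 * (-13) = -26


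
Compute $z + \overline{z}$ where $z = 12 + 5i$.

z + conjugate(z) = (a + bi) + (a - bi) = 2a
= 2 * 12 = 24


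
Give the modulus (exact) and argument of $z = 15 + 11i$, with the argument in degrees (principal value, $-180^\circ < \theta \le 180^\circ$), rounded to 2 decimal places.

|z| = sqrt(15^2 + 11^2) = sqrt(346)
arg(z) = arctan(b/a) = arctan(11/15) (quadrant-adjusted) = 36.25°


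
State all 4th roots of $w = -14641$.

|w| = 14641, arg(w) = 180°
Root modulus = 14641^(1/4) = 11
Root arguments: θ_k = (180° + 360°k)/4 for k = 0, 1, ..., 3
Roots: 11*sqrt(2)/2 + (11*sqrt(2)/2)i, -11*sqrt(2)/2 + (11*sqrt(2)/2)i, -11*sqrt(2)/2 - (11*sqrt(2)/2)i, 11*sqrt(2)/2 - (11*sqrt(2)/2)i


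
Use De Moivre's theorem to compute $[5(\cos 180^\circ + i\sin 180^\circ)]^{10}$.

By De Moivre: z^n = r^n(cos(nθ) + i sin(nθ))
= 5^10(cos(10*180°) + i sin(10*180°))
= 9765625(cos 0° + i sin 0°)
= 9765625


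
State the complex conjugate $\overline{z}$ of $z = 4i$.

If z = a + bi, then conjugate(z) = a - bi
conjugate(4i) = -4i


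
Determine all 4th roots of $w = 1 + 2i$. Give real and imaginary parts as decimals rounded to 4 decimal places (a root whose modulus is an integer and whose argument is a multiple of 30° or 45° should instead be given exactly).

|w| = sqrt(5) ≈ 2.236068, arg(w) ≈ 63.434949°
Root modulus = sqrt(5)^(1/4) ≈ 1.222845
Root arguments: θ_k = (arg(w) + 360°k)/4 for k = 0, 1, ..., 3
Compute each root as (root modulus)(cos θ_k + i sin θ_k) using full-precision intermediates, then round to 4 decimal places.
Roots: 1.1763 + 0.3342i, -0.3342 + 1.1763i, -1.1763 - 0.3342i, 0.3342 - 1.1763i


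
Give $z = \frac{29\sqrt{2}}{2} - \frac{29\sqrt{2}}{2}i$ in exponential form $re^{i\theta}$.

r = |z| = sqrt((29*sqrt(2)/2)^2 + (-29*sqrt(2)/2)^2) = sqrt(841/2 + 841/2) = sqrt(841) = 29
θ = arctan(b/a) = arctan(-20.5061/20.5061) (quadrant-adjusted) = -45° = -π/4
z = 29e^(-i*π/4)


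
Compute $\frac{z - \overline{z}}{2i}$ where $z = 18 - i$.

z - conjugate(z) = 2bi
(z - conjugate(z))/(2i) = 2bi/(2i) = b = -1


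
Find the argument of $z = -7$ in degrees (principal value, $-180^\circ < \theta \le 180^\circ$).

b = 0 and a < 0, so z lies on the negative real axis: θ = 180°


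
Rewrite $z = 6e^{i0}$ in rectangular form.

a = r cos θ = 6 * 1 = 6
b = r sin θ = 6 * 0 = 0
z = 6


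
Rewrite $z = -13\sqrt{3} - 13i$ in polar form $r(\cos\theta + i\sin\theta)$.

r = |z| = sqrt(a^2 + b^2) = sqrt((-13*sqrt(3))^2 + (-13)^2) = sqrt(507 + 169) = sqrt(676) = 26
θ = arctan(b/a) = arctan(-13/-22.5167) (quadrant-adjusted) = 210°
z = 26(cos 210° + i sin 210°)


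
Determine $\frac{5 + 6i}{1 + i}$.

Multiply numerator and denominator by conjugate (1 - i):
= (5 + 6i)(1 - i) / (1^2 + 1^2)
= (11 + i) / 2
= 11/2 + (1/2)i


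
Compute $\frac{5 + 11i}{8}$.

Divisor is real, so divide each part by 8:
= 5/8 + (11/8)i


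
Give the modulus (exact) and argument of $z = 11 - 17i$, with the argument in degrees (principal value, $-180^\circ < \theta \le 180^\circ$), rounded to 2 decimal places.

|z| = sqrt(11^2 + (-17)^2) = sqrt(410)
arg(z) = arctan(b/a) = arctan(-17/11) (quadrant-adjusted) = -57.09°


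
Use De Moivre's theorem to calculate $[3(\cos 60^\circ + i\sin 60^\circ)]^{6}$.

By De Moivre: z^n = r^n(cos(nθ) + i sin(nθ))
= 3^6(cos(6*60°) + i sin(6*60°))
= 729(cos 0° + i sin 0°)
= 729


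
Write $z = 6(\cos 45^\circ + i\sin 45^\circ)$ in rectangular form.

a = r cos θ = 6 * sqrt(2)/2 = 3*sqrt(2)
b = r sin θ = 6 * sqrt(2)/2 = 3*sqrt(2)
z = 3*sqrt(2) + 3*sqrt(2)i


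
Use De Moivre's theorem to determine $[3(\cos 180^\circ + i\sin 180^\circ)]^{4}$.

By De Moivre: z^n = r^n(cos(nθ) + i sin(nθ))
= 3^4(cos(4*180°) + i sin(4*180°))
= 81(cos 0° + i sin 0°)
= 81


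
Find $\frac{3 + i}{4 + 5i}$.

Multiply numerator and denominator by conjugate (4 - 5i):
= (3 + i)(4 - 5i) / (4^2 + 5^2)
= (17 - 11i) / 41
= 17/41 - (11/41)i


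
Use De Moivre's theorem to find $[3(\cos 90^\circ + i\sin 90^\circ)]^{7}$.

By De Moivre: z^n = r^n(cos(nθ) + i sin(nθ))
= 3^7(cos(7*90°) + i sin(7*90°))
= 2187(cos 270° + i sin 270°)
= -2187i


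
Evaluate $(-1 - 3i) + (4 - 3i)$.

(-1 + 4) + (-3 + (-3))i = 3 - 6i


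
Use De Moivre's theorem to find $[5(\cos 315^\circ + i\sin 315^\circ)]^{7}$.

By De Moivre: z^n = r^n(cos(nθ) + i sin(nθ))
= 5^7(cos(7*315°) + i sin(7*315°))
= 78125(cos 45° + i sin 45°)
= 78125*sqrt(2)/2 + (78125*sqrt(2)/2)i


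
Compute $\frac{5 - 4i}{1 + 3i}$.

Multiply numerator and denominator by conjugate (1 - 3i):
= (5 - 4i)(1 - 3i) / (1^2 + 3^2)
= (-7 - 19i) / 10
= -7/10 - (19/10)i


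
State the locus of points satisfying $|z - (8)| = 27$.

|z - z0| = r describes a circle centered at z0 with radius r
Here z0 = 8 and r = 27
Locus: Circle centered at (8, 0) with radius 27


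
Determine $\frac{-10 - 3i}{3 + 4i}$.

Multiply numerator and denominator by conjugate (3 - 4i):
= (-10 - 3i)(3 - 4i) / (3^2 + 4^2)
= (-42 + 31i) / 25
= -42/25 + (31/25)i


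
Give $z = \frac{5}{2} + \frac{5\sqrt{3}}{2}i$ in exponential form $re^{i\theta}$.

r = |z| = sqrt((5/2)^2 + (5*sqrt(3)/2)^2) = sqrt(25/4 + 75/4) = sqrt(25) = 5
θ = arctan(b/a) = arctan(4.3301/2.5) (quadrant-adjusted) = 60° = π/3
z = 5e^(i*π/3)


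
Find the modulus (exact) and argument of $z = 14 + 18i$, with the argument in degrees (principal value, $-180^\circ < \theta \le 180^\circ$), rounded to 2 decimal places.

|z| = sqrt(14^2 + 18^2) = sqrt(520)
arg(z) = arctan(b/a) = arctan(18/14) (quadrant-adjusted) = 52.13°


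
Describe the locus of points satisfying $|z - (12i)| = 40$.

|z - z0| = r describes a circle centered at z0 with radius r
Here z0 = 12i and r = 40
Locus: Circle centered at (0, 12) with radius 40


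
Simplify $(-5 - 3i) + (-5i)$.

(-5 + 0) + (-3 + (-5))i = -5 - 8i


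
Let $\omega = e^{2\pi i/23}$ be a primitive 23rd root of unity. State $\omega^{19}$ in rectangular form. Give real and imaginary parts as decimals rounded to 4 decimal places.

ω^19 = e^(2πi·19/23) = e^(i·38π/23)
= cos(38π/23) + i sin(38π/23)
= 0.4601 - 0.8879i


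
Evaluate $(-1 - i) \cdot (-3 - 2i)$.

(a1*a2 - b1*b2) + (a1*b2 + b1*a2)i
= (3 - 2) + (2 + 3)i
= 1 + 5i


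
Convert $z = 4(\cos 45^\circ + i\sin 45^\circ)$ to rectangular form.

a = r cos θ = 4 * sqrt(2)/2 = 2*sqrt(2)
b = r sin θ = 4 * sqrt(2)/2 = 2*sqrt(2)
z = 2*sqrt(2) + 2*sqrt(2)i


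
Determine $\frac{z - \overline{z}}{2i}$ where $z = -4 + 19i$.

z - conjugate(z) = 2bi
(z - conjugate(z))/(2i) = 2bi/(2i) = b = 19


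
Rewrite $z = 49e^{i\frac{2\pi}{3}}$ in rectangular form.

a = r cos θ = 49 * -1/2 = -49/2
b = r sin θ = 49 * sqrt(3)/2 = 49*sqrt(3)/2
z = -49/2 + (49*sqrt(3)/2)i


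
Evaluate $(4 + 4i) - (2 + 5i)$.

(4 - 2) + (4 - 5)i = 2 - i


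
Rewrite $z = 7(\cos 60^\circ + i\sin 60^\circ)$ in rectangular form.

a = r cos θ = 7 * 1/2 = 7/2
b = r sin θ = 7 * sqrt(3)/2 = 7*sqrt(3)/2
z = 7/2 + (7*sqrt(3)/2)i


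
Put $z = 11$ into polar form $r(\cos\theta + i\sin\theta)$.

r = |z| = sqrt(a^2 + b^2) = sqrt((11)^2 + (0)^2) = sqrt(121 + 0) = sqrt(121) = 11
b = 0 and a > 0, so z lies on the positive real axis: θ = 0°
z = 11(cos 0° + i sin 0°)


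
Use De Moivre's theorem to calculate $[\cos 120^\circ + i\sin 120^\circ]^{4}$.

By De Moivre: z^n = r^n(cos(nθ) + i sin(nθ))
= 1^4(cos(4*120°) + i sin(4*120°))
= 1(cos 120° + i sin 120°)
= -1/2 + (sqrt(3)/2)i


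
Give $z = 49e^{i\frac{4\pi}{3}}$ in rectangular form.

a = r cos θ = 49 * -1/2 = -49/2
b = r sin θ = 49 * -sqrt(3)/2 = -49*sqrt(3)/2
z = -49/2 - (49*sqrt(3)/2)i


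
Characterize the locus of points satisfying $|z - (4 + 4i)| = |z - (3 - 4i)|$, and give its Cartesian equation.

|z - z1| = |z - z2| means z is equidistant from z1 and z2,
i.e. the perpendicular bisector of the segment from (4, 4) to (3, -4) (midpoint (7/2, 0)).
With z = x + yi, square both sides:
(x - 4)^2 + (y - 4)^2 = (x - 3)^2 + (y - (-4))^2
The x^2 and y^2 terms cancel: -2x + (-16)y = 25 - 32 = -7
Simplify: 2x + 16y = 7
Locus: Perpendicular bisector of the segment from (4, 4) to (3, -4): the line 2x + 16y = 7


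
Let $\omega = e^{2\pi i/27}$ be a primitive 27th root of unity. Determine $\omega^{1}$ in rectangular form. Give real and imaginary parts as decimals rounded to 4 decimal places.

ω^1 = e^(2πi·1/27) = e^(i·2π/27)
= cos(2π/27) + i sin(2π/27)
= 0.9730 + 0.2306i


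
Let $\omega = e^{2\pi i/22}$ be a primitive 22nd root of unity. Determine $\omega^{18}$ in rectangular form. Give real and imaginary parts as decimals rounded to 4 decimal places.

ω^18 = e^(2πi·18/22) = e^(i·18π/11)
= cos(18π/11) + i sin(18π/11)
= 0.4154 - 0.9096i


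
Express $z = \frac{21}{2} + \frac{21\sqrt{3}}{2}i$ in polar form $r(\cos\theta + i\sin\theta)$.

r = |z| = sqrt(a^2 + b^2) = sqrt((21/2)^2 + (21*sqrt(3)/2)^2) = sqrt(441/4 + 1323/4) = sqrt(441) = 21
θ = arctan(b/a) = arctan(18.1865/10.5) (quadrant-adjusted) = 60°
z = 21(cos 60° + i sin 60°)


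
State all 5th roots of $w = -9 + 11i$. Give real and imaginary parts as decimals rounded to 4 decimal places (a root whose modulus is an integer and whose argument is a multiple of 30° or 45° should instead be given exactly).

|w| = sqrt(202) ≈ 14.212670, arg(w) ≈ 129.289407°
Root modulus = sqrt(202)^(1/5) ≈ 1.700338
Root arguments: θ_k = (arg(w) + 360°k)/5 for k = 0, 1, ..., 4
Compute each root as (root modulus)(cos θ_k + i sin θ_k) using full-precision intermediates, then round to 4 decimal places.
Roots: 1.5301 + 0.7416i, -0.2325 + 1.6844i, -1.6738 + 0.2994i, -0.8020 - 1.4993i, 1.1781 - 1.2260i


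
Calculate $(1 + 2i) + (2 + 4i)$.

(1 + 2) + (2 + 4)i = 3 + 6i


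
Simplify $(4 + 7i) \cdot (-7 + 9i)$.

(a1*a2 - b1*b2) + (a1*b2 + b1*a2)i
= (-28 - 63) + (36 + (-49))i
= -91 - 13i


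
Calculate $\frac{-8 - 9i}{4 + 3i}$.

Multiply numerator and denominator by conjugate (4 - 3i):
= (-8 - 9i)(4 - 3i) / (4^2 + 3^2)
= (-59 - 12i) / 25
= -59/25 - (12/25)i


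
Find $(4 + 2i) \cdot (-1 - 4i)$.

(a1*a2 - b1*b2) + (a1*b2 + b1*a2)i
= (-4 - (-8)) + (-16 + (-2))i
= 4 - 18i


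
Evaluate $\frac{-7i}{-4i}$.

Multiply numerator and denominator by conjugate (4i):
= (-7i)(4i) / (0^2 + (-4)^2)
= (28) / 16
Divide through by 4: (7) / 4
= 7/4


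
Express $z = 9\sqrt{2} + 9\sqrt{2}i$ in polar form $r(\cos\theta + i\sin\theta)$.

r = |z| = sqrt(a^2 + b^2) = sqrt((9*sqrt(2))^2 + (9*sqrt(2))^2) = sqrt(162 + 162) = sqrt(324) = 18
θ = arctan(b/a) = arctan(12.7279/12.7279) (quadrant-adjusted) = 45°
z = 18(cos 45° + i sin 45°)


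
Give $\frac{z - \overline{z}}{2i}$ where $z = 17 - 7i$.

z - conjugate(z) = 2bi
(z - conjugate(z))/(2i) = 2bi/(2i) = b = -7


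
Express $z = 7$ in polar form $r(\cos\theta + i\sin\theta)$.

r = |z| = sqrt(a^2 + b^2) = sqrt((7)^2 + (0)^2) = sqrt(49 + 0) = sqrt(49) = 7
b = 0 and a > 0, so z lies on the positive real axis: θ = 0°
z = 7(cos 0° + i sin 0°)


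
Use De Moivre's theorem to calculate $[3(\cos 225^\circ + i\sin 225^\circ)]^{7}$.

By De Moivre: z^n = r^n(cos(nθ) + i sin(nθ))
= 3^7(cos(7*225°) + i sin(7*225°))
= 2187(cos 135° + i sin 135°)
= -2187*sqrt(2)/2 + (2187*sqrt(2)/2)i


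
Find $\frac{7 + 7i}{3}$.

Divisor is real, so divide each part by 3:
= 7/3 + (7/3)i


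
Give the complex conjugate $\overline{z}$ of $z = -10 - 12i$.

If z = a + bi, then conjugate(z) = a - bi
conjugate(-10 - 12i) = -10 + 12i


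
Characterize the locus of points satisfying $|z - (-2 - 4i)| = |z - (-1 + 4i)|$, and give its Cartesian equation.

|z - z1| = |z - z2| means z is equidistant from z1 and z2,
i.e. the perpendicular bisector of the segment from (-2, -4) to (-1, 4) (midpoint (-3/2, 0)).
With z = x + yi, square both sides:
(x - (-2))^2 + (y - (-4))^2 = (x - (-1))^2 + (y - 4)^2
The x^2 and y^2 terms cancel: 2x + 16y = 17 - 20 = -3
Simplify: 2x + 16y = -3
Locus: Perpendicular bisector of the segment from (-2, -4) to (-1, 4): the line 2x + 16y = -3


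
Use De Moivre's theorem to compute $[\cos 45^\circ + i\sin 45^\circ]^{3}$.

By De Moivre: z^n = r^n(cos(nθ) + i sin(nθ))
= 1^3(cos(3*45°) + i sin(3*45°))
= 1(cos 135° + i sin 135°)
= -sqrt(2)/2 + (sqrt(2)/2)i


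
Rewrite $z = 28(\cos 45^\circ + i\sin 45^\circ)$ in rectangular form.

a = r cos θ = 28 * sqrt(2)/2 = 14*sqrt(2)
b = r sin θ = 28 * sqrt(2)/2 = 14*sqrt(2)
z = 14*sqrt(2) + 14*sqrt(2)i


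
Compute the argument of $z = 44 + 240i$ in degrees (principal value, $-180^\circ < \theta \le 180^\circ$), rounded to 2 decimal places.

θ = arctan(b/a) = arctan(240/44) (quadrant-adjusted) = 79.61°


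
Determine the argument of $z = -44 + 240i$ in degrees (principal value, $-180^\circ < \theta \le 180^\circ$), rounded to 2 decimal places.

θ = arctan(b/a) = arctan(240/-44) (quadrant-adjusted) = 100.39°


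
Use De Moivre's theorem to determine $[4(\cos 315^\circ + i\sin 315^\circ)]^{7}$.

By De Moivre: z^n = r^n(cos(nθ) + i sin(nθ))
= 4^7(cos(7*315°) + i sin(7*315°))
= 16384(cos 45° + i sin 45°)
= 8192*sqrt(2) + 8192*sqrt(2)i


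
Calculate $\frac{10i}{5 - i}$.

Multiply numerator and denominator by conjugate (5 + i):
= (10i)(5 + i) / (5^2 + (-1)^2)
= (-10 + 50i) / 26
Divide through by 2: (-5 + 25i) / 13
= -5/13 + (25/13)i


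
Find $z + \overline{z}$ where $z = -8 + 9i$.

z + conjugate(z) = (a + bi) + (a - bi) = 2a
= 2 * (-8) = -16


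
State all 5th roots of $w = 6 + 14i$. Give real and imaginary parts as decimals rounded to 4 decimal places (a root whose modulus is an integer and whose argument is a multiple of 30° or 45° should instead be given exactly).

|w| = sqrt(232) ≈ 15.231546, arg(w) ≈ 66.801409°
Root modulus = sqrt(232)^(1/5) ≈ 1.724046
Root arguments: θ_k = (arg(w) + 360°k)/5 for k = 0, 1, ..., 4
Compute each root as (root modulus)(cos θ_k + i sin θ_k) using full-precision intermediates, then round to 4 decimal places.
Roots: 1.6774 + 0.3984i, 0.1395 + 1.7184i, -1.5912 + 0.6636i, -1.1229 - 1.3082i, 0.8972 - 1.4722i


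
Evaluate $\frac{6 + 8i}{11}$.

Divisor is real, so divide each part by 11:
= 6/11 + (8/11)i


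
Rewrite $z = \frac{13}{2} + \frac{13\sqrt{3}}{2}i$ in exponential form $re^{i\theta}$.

r = |z| = sqrt((13/2)^2 + (13*sqrt(3)/2)^2) = sqrt(169/4 + 507/4) = sqrt(169) = 13
θ = arctan(b/a) = arctan(11.2583/6.5) (quadrant-adjusted) = 60° = π/3
z = 13e^(i*π/3)


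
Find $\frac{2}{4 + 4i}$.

Multiply numerator and denominator by conjugate (4 - 4i):
= (2)(4 - 4i) / (4^2 + 4^2)
= (8 - 8i) / 32
Divide through by 8: (1 - i) / 4
= 1/4 - (1/4)i


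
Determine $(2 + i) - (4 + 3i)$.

(2 - 4) + (1 - 3)i = -2 - 2i


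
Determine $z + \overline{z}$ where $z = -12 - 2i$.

z + conjugate(z) = (a + bi) + (a - bi) = 2a
= 2 * (-12) = -24


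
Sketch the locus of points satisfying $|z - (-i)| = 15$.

|z - z0| = r describes a circle centered at z0 with radius r
Here z0 = -i and r = 15
Locus: Circle centered at (0, -1) with radius 15


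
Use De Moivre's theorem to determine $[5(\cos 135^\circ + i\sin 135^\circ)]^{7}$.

By De Moivre: z^n = r^n(cos(nθ) + i sin(nθ))
= 5^7(cos(7*135°) + i sin(7*135°))
= 78125(cos 225° + i sin 225°)
= -78125*sqrt(2)/2 - (78125*sqrt(2)/2)i


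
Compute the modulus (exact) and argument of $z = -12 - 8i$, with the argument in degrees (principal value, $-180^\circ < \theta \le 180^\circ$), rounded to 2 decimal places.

|z| = sqrt((-12)^2 + (-8)^2) = sqrt(208)
arg(z) = arctan(b/a) = arctan(-8/-12) (quadrant-adjusted) = -146.31°


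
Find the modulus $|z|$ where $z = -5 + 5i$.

|z| = sqrt(a^2 + b^2) = sqrt((-5)^2 + 5^2) = sqrt(50) = sqrt(50)


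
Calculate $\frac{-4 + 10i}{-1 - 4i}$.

Multiply numerator and denominator by conjugate (-1 + 4i):
= (-4 + 10i)(-1 + 4i) / ((-1)^2 + (-4)^2)
= (-36 - 26i) / 17
= -36/17 - (26/17)i


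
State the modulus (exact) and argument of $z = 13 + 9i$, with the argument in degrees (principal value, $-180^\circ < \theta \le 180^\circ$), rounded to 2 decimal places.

|z| = sqrt(13^2 + 9^2) = sqrt(250)
arg(z) = arctan(b/a) = arctan(9/13) (quadrant-adjusted) = 34.70°


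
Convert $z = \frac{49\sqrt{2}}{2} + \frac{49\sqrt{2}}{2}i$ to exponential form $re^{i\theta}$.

r = |z| = sqrt((49*sqrt(2)/2)^2 + (49*sqrt(2)/2)^2) = sqrt(2401/2 + 2401/2) = sqrt(2401) = 49
θ = arctan(b/a) = arctan(34.6482/34.6482) (quadrant-adjusted) = 45° = π/4
z = 49e^(i*π/4)


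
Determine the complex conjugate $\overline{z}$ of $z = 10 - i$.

If z = a + bi, then conjugate(z) = a - bi
conjugate(10 - i) = 10 + i


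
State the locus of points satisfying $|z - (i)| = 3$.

|z - z0| = r describes a circle centered at z0 with radius r
Here z0 = i and r = 3
Locus: Circle centered at (0, 1) with radius 3


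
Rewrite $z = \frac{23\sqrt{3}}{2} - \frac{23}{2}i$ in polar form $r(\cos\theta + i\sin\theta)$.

r = |z| = sqrt(a^2 + b^2) = sqrt((23*sqrt(3)/2)^2 + (-23/2)^2) = sqrt(1587/4 + 529/4) = sqrt(529) = 23
θ = arctan(b/a) = arctan(-11.5/19.9186) (quadrant-adjusted) = 330°
z = 23(cos 330° + i sin 330°)


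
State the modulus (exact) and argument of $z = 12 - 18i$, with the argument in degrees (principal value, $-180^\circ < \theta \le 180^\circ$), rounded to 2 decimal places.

|z| = sqrt(12^2 + (-18)^2) = sqrt(468)
arg(z) = arctan(b/a) = arctan(-18/12) (quadrant-adjusted) = -56.31°


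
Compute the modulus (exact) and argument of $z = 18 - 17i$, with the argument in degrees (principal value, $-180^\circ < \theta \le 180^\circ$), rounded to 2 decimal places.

|z| = sqrt(18^2 + (-17)^2) = sqrt(613)
arg(z) = arctan(b/a) = arctan(-17/18) (quadrant-adjusted) = -43.36°


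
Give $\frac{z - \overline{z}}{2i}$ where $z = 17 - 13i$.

z - conjugate(z) = 2bi
(z - conjugate(z))/(2i) = 2bi/(2i) = b = -13


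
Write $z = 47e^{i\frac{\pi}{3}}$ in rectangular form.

a = r cos θ = 47 * 1/2 = 47/2
b = r sin θ = 47 * sqrt(3)/2 = 47*sqrt(3)/2
z = 47/2 + (47*sqrt(3)/2)i


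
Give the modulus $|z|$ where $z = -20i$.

|z| = sqrt(a^2 + b^2) = sqrt(0^2 + (-20)^2) = sqrt(400) = 20


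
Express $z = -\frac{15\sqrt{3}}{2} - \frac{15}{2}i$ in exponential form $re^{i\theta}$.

r = |z| = sqrt((-15*sqrt(3)/2)^2 + (-15/2)^2) = sqrt(675/4 + 225/4) = sqrt(225) = 15
θ = arctan(b/a) = arctan(-7.5/-12.9904) (quadrant-adjusted) = -150° = -5π/6
z = 15e^(-i*5π/6)


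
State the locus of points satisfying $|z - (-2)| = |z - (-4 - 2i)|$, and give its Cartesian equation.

|z - z1| = |z - z2| means z is equidistant from z1 and z2,
i.e. the perpendicular bisector of the segment from (-2, 0) to (-4, -2) (midpoint (-3, -1)).
With z = x + yi, square both sides:
(x - (-2))^2 + (y - 0)^2 = (x - (-4))^2 + (y - (-2))^2
The x^2 and y^2 terms cancel: -4x + (-4)y = 20 - 4 = 16
Simplify: x + y = -4
Locus: Perpendicular bisector of the segment from (-2, 0) to (-4, -2): the line x + y = -4


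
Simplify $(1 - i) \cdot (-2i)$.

(a1*a2 - b1*b2) + (a1*b2 + b1*a2)i
= (0 - 2) + (-2 + 0)i
= -2 - 2i


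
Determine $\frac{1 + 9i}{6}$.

Divisor is real, so divide each part by 6:
= 1/6 + (3/2)i


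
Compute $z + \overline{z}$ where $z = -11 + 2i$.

z + conjugate(z) = (a + bi) + (a - bi) = 2a
= 2 * (-11) = -22


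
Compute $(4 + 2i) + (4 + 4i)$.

(4 + 4) + (2 + 4)i = 8 + 6i


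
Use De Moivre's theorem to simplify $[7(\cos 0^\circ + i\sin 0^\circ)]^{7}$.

By De Moivre: z^n = r^n(cos(nθ) + i sin(nθ))
= 7^7(cos(7*0°) + i sin(7*0°))
= 823543(cos 0° + i sin 0°)
= 823543


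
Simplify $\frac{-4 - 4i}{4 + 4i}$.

Multiply numerator and denominator by conjugate (4 - 4i):
= (-4 - 4i)(4 - 4i) / (4^2 + 4^2)
= (-32) / 32
= -1


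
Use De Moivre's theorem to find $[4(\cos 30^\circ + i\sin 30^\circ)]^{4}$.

By De Moivre: z^n = r^n(cos(nθ) + i sin(nθ))
= 4^4(cos(4*30°) + i sin(4*30°))
= 256(cos 120° + i sin 120°)
= -128 + 128*sqrt(3)i


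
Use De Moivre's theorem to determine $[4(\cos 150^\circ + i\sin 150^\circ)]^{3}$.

By De Moivre: z^n = r^n(cos(nθ) + i sin(nθ))
= 4^3(cos(3*150°) + i sin(3*150°))
= 64(cos 90° + i sin 90°)
= 64i


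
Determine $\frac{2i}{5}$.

Divisor is real, so divide each part by 5:
= 0 + (2/5)i


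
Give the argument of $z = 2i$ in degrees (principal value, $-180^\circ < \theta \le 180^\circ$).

a = 0 and b > 0, so z lies on the positive imaginary axis: θ = 90°


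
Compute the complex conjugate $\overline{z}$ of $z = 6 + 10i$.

If z = a + bi, then conjugate(z) = a - bi
conjugate(6 + 10i) = 6 - 10i


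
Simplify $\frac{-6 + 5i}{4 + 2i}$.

Multiply numerator and denominator by conjugate (4 - 2i):
= (-6 + 5i)(4 - 2i) / (4^2 + 2^2)
= (-14 + 32i) / 20
Divide through by 2: (-7 + 16i) / 10
= -7/10 + (8/5)i


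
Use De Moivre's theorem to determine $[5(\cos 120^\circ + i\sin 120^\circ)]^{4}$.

By De Moivre: z^n = r^n(cos(nθ) + i sin(nθ))
= 5^4(cos(4*120°) + i sin(4*120°))
= 625(cos 120° + i sin 120°)
= -625/2 + (625*sqrt(3)/2)i


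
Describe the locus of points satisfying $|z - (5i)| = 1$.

|z - z0| = r describes a circle centered at z0 with radius r
Here z0 = 5i and r = 1
Locus: Circle centered at (0, 5) with radius 1


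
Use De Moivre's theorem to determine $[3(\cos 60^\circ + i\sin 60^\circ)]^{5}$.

By De Moivre: z^n = r^n(cos(nθ) + i sin(nθ))
= 3^5(cos(5*60°) + i sin(5*60°))
= 243(cos 300° + i sin 300°)
= 243/2 - (243*sqrt(3)/2)i


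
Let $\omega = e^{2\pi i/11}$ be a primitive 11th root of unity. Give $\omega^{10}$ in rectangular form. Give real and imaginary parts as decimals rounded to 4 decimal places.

ω^10 = e^(2πi·10/11) = e^(i·20π/11)
= cos(20π/11) + i sin(20π/11)
= 0.8413 - 0.5406i


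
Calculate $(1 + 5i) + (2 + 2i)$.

(1 + 2) + (5 + 2)i = 3 + 7i


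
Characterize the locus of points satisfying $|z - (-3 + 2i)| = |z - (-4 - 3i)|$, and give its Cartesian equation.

|z - z1| = |z - z2| means z is equidistant from z1 and z2,
i.e. the perpendicular bisector of the segment from (-3, 2) to (-4, -3) (midpoint (-7/2, -1/2)).
With z = x + yi, square both sides:
(x - (-3))^2 + (y - 2)^2 = (x - (-4))^2 + (y - (-3))^2
The x^2 and y^2 terms cancel: -2x + (-10)y = 25 - 13 = 12
Simplify: x + 5y = -6
Locus: Perpendicular bisector of the segment from (-3, 2) to (-4, -3): the line x + 5y = -6


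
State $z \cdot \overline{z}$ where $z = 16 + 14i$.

z * conjugate(z) = |z|^2 = a^2 + b^2
= 16^2 + 14^2 = 452


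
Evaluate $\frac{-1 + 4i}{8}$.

Divisor is real, so divide each part by 8:
= -1/8 + (1/2)i


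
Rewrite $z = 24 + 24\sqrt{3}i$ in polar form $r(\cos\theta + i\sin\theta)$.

r = |z| = sqrt(a^2 + b^2) = sqrt((24)^2 + (24*sqrt(3))^2) = sqrt(576 + 1728) = sqrt(2304) = 48
θ = arctan(b/a) = arctan(41.5692/24) (quadrant-adjusted) = 60°
z = 48(cos 60° + i sin 60°)


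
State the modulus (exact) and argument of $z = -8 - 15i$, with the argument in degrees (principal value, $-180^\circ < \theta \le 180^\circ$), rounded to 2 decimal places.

|z| = sqrt((-8)^2 + (-15)^2) = 17
arg(z) = arctan(b/a) = arctan(-15/-8) (quadrant-adjusted) = -118.07°


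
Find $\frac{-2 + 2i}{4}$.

Divisor is real, so divide each part by 4:
= -1/2 + (1/2)i


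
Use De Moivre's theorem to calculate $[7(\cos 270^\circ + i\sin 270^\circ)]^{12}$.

By De Moivre: z^n = r^n(cos(nθ) + i sin(nθ))
= 7^12(cos(12*270°) + i sin(12*270°))
= 13841287201(cos 0° + i sin 0°)
= 13841287201


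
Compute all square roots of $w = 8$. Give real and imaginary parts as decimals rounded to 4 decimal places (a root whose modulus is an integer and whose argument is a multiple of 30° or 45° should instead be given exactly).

|w| = 8, arg(w) = 0°
Root modulus = 8^(1/2) ≈ 2.828427
Root arguments: θ_k = (0° + 360°k)/2 for k = 0, 1, ..., 1
Compute each root as (root modulus)(cos θ_k + i sin θ_k) using full-precision intermediates, then round to 4 decimal places.
Roots: 2.8284, -2.8284


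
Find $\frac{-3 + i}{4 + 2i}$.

Multiply numerator and denominator by conjugate (4 - 2i):
= (-3 + i)(4 - 2i) / (4^2 + 2^2)
= (-10 + 10i) / 20
Divide through by 10: (-1 + i) / 2
= -1/2 + (1/2)i


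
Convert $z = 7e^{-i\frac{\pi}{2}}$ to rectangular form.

a = r cos θ = 7 * 0 = 0
b = r sin θ = 7 * -1 = -7
z = -7i


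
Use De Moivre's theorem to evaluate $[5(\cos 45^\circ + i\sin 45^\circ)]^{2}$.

By De Moivre: z^n = r^n(cos(nθ) + i sin(nθ))
= 5^2(cos(2*45°) + i sin(2*45°))
= 25(cos 90° + i sin 90°)
= 25i


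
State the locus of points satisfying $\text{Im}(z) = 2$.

Im(z) = y where z = x + yi; the equation y = 2 is satisfied by all points with that y-coordinate
Locus: Horizontal line y = 2


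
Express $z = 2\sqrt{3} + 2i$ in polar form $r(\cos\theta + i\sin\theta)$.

r = |z| = sqrt(a^2 + b^2) = sqrt((2*sqrt(3))^2 + (2)^2) = sqrt(12 + 4) = sqrt(16) = 4
θ = arctan(b/a) = arctan(2/3.4641) (quadrant-adjusted) = 30°
z = 4(cos 30° + i sin 30°)


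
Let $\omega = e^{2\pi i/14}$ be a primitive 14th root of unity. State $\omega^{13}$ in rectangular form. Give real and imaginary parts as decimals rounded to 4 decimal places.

ω^13 = e^(2πi·13/14) = e^(i·13π/7)
= cos(13π/7) + i sin(13π/7)
= 0.9010 - 0.4339i


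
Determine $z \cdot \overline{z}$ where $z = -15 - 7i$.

z * conjugate(z) = |z|^2 = a^2 + b^2
= (-15)^2 + (-7)^2 = 274


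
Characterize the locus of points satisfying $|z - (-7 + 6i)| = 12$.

|z - z0| = r describes a circle centered at z0 with radius r
Here z0 = -7 + 6i and r = 12
Locus: Circle centered at (-7, 6) with radius 12


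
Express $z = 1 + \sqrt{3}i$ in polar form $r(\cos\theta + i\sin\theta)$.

r = |z| = sqrt(a^2 + b^2) = sqrt((1)^2 + (sqrt(3))^2) = sqrt(1 + 3) = sqrt(4) = 2
θ = arctan(b/a) = arctan(1.7321/1) (quadrant-adjusted) = 60°
z = 2(cos 60° + i sin 60°)


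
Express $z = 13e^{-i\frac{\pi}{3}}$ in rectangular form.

a = r cos θ = 13 * 1/2 = 13/2
b = r sin θ = 13 * -sqrt(3)/2 = -13*sqrt(3)/2
z = 13/2 - (13*sqrt(3)/2)i


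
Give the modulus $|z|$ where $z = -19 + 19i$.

|z| = sqrt(a^2 + b^2) = sqrt((-19)^2 + 19^2) = sqrt(722) = sqrt(722)


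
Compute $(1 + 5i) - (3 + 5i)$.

(1 - 3) + (5 - 5)i = -2


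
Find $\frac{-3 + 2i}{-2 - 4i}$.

Multiply numerator and denominator by conjugate (-2 + 4i):
= (-3 + 2i)(-2 + 4i) / ((-2)^2 + (-4)^2)
= (-2 - 16i) / 20
Divide through by 2: (-1 - 8i) / 10
= -1/10 - (4/5)i


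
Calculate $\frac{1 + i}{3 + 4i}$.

Multiply numerator and denominator by conjugate (3 - 4i):
= (1 + i)(3 - 4i) / (3^2 + 4^2)
= (7 - i) / 25
= 7/25 - (1/25)i


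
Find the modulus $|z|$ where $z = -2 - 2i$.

|z| = sqrt(a^2 + b^2) = sqrt((-2)^2 + (-2)^2) = sqrt(8) = sqrt(8)


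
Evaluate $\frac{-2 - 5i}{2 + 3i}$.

Multiply numerator and denominator by conjugate (2 - 3i):
= (-2 - 5i)(2 - 3i) / (2^2 + 3^2)
= (-19 - 4i) / 13
= -19/13 - (4/13)i


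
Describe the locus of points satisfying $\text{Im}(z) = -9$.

Im(z) = y where z = x + yi; the equation y = -9 is satisfied by all points with that y-coordinate
Locus: Horizontal line y = -9


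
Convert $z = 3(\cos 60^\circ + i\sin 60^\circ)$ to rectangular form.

a = r cos θ = 3 * 1/2 = 3/2
b = r sin θ = 3 * sqrt(3)/2 = 3*sqrt(3)/2
z = 3/2 + (3*sqrt(3)/2)i


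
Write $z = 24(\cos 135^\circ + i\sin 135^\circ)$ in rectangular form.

a = r cos θ = 24 * -sqrt(2)/2 = -12*sqrt(2)
b = r sin θ = 24 * sqrt(2)/2 = 12*sqrt(2)
z = -12*sqrt(2) + 12*sqrt(2)i


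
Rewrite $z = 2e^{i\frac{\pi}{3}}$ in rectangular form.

a = r cos θ = 2 * 1/2 = 1
b = r sin θ = 2 * sqrt(3)/2 = sqrt(3)
z = 1 + sqrt(3)i


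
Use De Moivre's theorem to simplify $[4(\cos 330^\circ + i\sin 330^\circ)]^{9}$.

By De Moivre: z^n = r^n(cos(nθ) + i sin(nθ))
= 4^9(cos(9*330°) + i sin(9*330°))
= 262144(cos 90° + i sin 90°)
= 262144i


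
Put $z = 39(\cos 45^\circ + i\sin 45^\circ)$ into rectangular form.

a = r cos θ = 39 * sqrt(2)/2 = 39*sqrt(2)/2
b = r sin θ = 39 * sqrt(2)/2 = 39*sqrt(2)/2
z = 39*sqrt(2)/2 + (39*sqrt(2)/2)i


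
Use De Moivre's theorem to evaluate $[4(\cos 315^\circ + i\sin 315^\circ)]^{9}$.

By De Moivre: z^n = r^n(cos(nθ) + i sin(nθ))
= 4^9(cos(9*315°) + i sin(9*315°))
= 262144(cos 315° + i sin 315°)
= 131072*sqrt(2) - 131072*sqrt(2)i


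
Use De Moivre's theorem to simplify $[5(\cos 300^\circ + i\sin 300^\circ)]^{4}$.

By De Moivre: z^n = r^n(cos(nθ) + i sin(nθ))
= 5^4(cos(4*300°) + i sin(4*300°))
= 625(cos 120° + i sin 120°)
= -625/2 + (625*sqrt(3)/2)i


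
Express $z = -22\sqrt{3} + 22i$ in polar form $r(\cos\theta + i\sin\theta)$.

r = |z| = sqrt(a^2 + b^2) = sqrt((-22*sqrt(3))^2 + (22)^2) = sqrt(1452 + 484) = sqrt(1936) = 44
θ = arctan(b/a) = arctan(22/-38.1051) (quadrant-adjusted) = 150°
z = 44(cos 150° + i sin 150°)


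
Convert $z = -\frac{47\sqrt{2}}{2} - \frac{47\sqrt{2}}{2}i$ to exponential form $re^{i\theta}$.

r = |z| = sqrt((-47*sqrt(2)/2)^2 + (-47*sqrt(2)/2)^2) = sqrt(2209/2 + 2209/2) = sqrt(2209) = 47
θ = arctan(b/a) = arctan(-33.234/-33.234) (quadrant-adjusted) = -135° = -3π/4
z = 47e^(-i*3π/4)


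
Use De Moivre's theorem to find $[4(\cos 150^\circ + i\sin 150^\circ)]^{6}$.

By De Moivre: z^n = r^n(cos(nθ) + i sin(nθ))
= 4^6(cos(6*150°) + i sin(6*150°))
= 4096(cos 180° + i sin 180°)
= -4096


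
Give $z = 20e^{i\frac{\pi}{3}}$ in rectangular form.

a = r cos θ = 20 * 1/2 = 10
b = r sin θ = 20 * sqrt(3)/2 = 10*sqrt(3)
z = 10 + 10*sqrt(3)i


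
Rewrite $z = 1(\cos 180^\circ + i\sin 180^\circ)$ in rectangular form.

a = r cos θ = 1 * -1 = -1
b = r sin θ = 1 * 0 = 0
z = -1


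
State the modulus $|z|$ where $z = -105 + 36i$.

|z| = sqrt(a^2 + b^2) = sqrt((-105)^2 + 36^2) = sqrt(12321) = 111


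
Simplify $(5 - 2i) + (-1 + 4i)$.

(5 + (-1)) + (-2 + 4)i = 4 + 2i


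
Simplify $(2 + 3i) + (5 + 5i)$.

(2 + 5) + (3 + 5)i = 7 + 8i


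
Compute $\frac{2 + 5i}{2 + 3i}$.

Multiply numerator and denominator by conjugate (2 - 3i):
= (2 + 5i)(2 - 3i) / (2^2 + 3^2)
= (19 + 4i) / 13
= 19/13 + (4/13)i


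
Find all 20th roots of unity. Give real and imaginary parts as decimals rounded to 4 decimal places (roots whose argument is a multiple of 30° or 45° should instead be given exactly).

ω_k = e^(2πik/20) = cos(2πk/20) + i sin(2πk/20) for k = 0, 1, ..., 19
Roots: 1, 0.9511 + 0.3090i, 0.8090 + 0.5878i, 0.5878 + 0.8090i, 0.3090 + 0.9511i, i, -0.3090 + 0.9511i, -0.5878 + 0.8090i, -0.8090 + 0.5878i, -0.9511 + 0.3090i, -1, -0.9511 - 0.3090i, -0.8090 - 0.5878i, -0.5878 - 0.8090i, -0.3090 - 0.9511i, -i, 0.3090 - 0.9511i, 0.5878 - 0.8090i, 0.8090 - 0.5878i, 0.9511 - 0.3090i


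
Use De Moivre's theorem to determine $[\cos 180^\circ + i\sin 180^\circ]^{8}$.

By De Moivre: z^n = r^n(cos(nθ) + i sin(nθ))
= 1^8(cos(8*180°) + i sin(8*180°))
= 1(cos 0° + i sin 0°)
= 1


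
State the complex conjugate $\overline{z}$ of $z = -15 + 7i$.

If z = a + bi, then conjugate(z) = a - bi
conjugate(-15 + 7i) = -15 - 7i


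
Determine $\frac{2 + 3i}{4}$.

Divisor is real, so divide each part by 4:
= 1/2 + (3/4)i


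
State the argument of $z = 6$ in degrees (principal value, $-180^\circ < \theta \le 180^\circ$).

b = 0 and a > 0, so z lies on the positive real axis: θ = 0°


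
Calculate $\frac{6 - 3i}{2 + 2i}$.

Multiply numerator and denominator by conjugate (2 - 2i):
= (6 - 3i)(2 - 2i) / (2^2 + 2^2)
= (6 - 18i) / 8
Divide through by 2: (3 - 9i) / 4
= 3/4 - (9/4)i


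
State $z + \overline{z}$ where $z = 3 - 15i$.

z + conjugate(z) = (a + bi) + (a - bi) = 2a
= 2 * 3 = 6


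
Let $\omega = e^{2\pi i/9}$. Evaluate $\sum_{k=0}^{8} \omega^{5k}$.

Let ζ = ω^5 = e^(2πi·5/9). Since 9 ∤ 5, ζ ≠ 1.
Sum = Σ_{k=0}^{8} ζ^k = (ζ^9 - 1)/(ζ - 1) = (ω^{5·9} - 1)/(ζ - 1) = (1 - 1)/(ζ - 1) = 0


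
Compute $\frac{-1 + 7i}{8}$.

Divisor is real, so divide each part by 8:
= -1/8 + (7/8)i


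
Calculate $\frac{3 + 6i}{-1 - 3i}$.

Multiply numerator and denominator by conjugate (-1 + 3i):
= (3 + 6i)(-1 + 3i) / ((-1)^2 + (-3)^2)
= (-21 + 3i) / 10
= -21/10 + (3/10)i


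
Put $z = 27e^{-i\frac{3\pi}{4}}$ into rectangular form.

a = r cos θ = 27 * -sqrt(2)/2 = -27*sqrt(2)/2
b = r sin θ = 27 * -sqrt(2)/2 = -27*sqrt(2)/2
z = -27*sqrt(2)/2 - (27*sqrt(2)/2)i


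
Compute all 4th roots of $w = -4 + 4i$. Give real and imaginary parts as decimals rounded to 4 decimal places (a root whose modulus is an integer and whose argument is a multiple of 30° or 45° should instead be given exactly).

|w| = sqrt(32) ≈ 5.656854, arg(w) = 135°
Root modulus = sqrt(32)^(1/4) ≈ 1.542211
Root arguments: θ_k = (135° + 360°k)/4 for k = 0, 1, ..., 3
Compute each root as (root modulus)(cos θ_k + i sin θ_k) using full-precision intermediates, then round to 4 decimal places.
Roots: 1.2823 + 0.8568i, -0.8568 + 1.2823i, -1.2823 - 0.8568i, 0.8568 - 1.2823i


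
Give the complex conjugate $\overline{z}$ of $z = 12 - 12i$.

If z = a + bi, then conjugate(z) = a - bi
conjugate(12 - 12i) = 12 + 12i


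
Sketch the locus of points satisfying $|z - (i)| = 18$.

|z - z0| = r describes a circle centered at z0 with radius r
Here z0 = i and r = 18
Locus: Circle centered at (0, 1) with radius 18


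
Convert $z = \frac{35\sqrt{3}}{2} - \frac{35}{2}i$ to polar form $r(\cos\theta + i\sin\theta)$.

r = |z| = sqrt(a^2 + b^2) = sqrt((35*sqrt(3)/2)^2 + (-35/2)^2) = sqrt(3675/4 + 1225/4) = sqrt(1225) = 35
θ = arctan(b/a) = arctan(-17.5/30.3109) (quadrant-adjusted) = 330°
z = 35(cos 330° + i sin 330°)


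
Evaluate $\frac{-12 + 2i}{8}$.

Divisor is real, so divide each part by 8:
= -3/2 + (1/4)i


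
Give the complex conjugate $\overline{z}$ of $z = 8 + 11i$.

If z = a + bi, then conjugate(z) = a - bi
conjugate(8 + 11i) = 8 - 11i


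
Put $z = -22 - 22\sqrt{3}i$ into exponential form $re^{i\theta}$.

r = |z| = sqrt((-22)^2 + (-22*sqrt(3))^2) = sqrt(484 + 1452) = sqrt(1936) = 44
θ = arctan(b/a) = arctan(-38.1051/-22) (quadrant-adjusted) = -120° = -2π/3
z = 44e^(-i*2π/3)


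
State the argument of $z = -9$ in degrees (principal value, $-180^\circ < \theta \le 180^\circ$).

b = 0 and a < 0, so z lies on the negative real axis: θ = 180°


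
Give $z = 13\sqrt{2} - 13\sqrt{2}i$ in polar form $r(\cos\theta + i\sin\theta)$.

r = |z| = sqrt(a^2 + b^2) = sqrt((13*sqrt(2))^2 + (-13*sqrt(2))^2) = sqrt(338 + 338) = sqrt(676) = 26
θ = arctan(b/a) = arctan(-18.3848/18.3848) (quadrant-adjusted) = 315°
z = 26(cos 315° + i sin 315°)


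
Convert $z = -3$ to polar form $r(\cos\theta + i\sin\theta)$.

r = |z| = sqrt(a^2 + b^2) = sqrt((-3)^2 + (0)^2) = sqrt(9 + 0) = sqrt(9) = 3
b = 0 and a < 0, so z lies on the negative real axis: θ = 180°
z = 3(cos 180° + i sin 180°)


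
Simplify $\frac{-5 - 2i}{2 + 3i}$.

Multiply numerator and denominator by conjugate (2 - 3i):
= (-5 - 2i)(2 - 3i) / (2^2 + 3^2)
= (-16 + 11i) / 13
= -16/13 + (11/13)i


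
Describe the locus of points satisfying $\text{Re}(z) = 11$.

Re(z) = x where z = x + yi; the equation x = 11 is satisfied by all points with that x-coordinate
Locus: Vertical line x = 11


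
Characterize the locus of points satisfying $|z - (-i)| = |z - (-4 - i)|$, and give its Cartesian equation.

|z - z1| = |z - z2| means z is equidistant from z1 and z2,
i.e. the perpendicular bisector of the segment from (0, -1) to (-4, -1) (midpoint (-2, -1)).
With z = x + yi, square both sides:
(x - 0)^2 + (y - (-1))^2 = (x - (-4))^2 + (y - (-1))^2
The x^2 and y^2 terms cancel: -8x + 0y = 17 - 1 = 16
Simplify: x = -2
Locus: Perpendicular bisector of the segment from (0, -1) to (-4, -1): the line x = -2


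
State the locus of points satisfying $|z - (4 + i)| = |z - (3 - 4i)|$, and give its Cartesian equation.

|z - z1| = |z - z2| means z is equidistant from z1 and z2,
i.e. the perpendicular bisector of the segment from (4, 1) to (3, -4) (midpoint (7/2, -3/2)).
With z = x + yi, square both sides:
(x - 4)^2 + (y - 1)^2 = (x - 3)^2 + (y - (-4))^2
The x^2 and y^2 terms cancel: -2x + (-10)y = 25 - 17 = 8
Simplify: x + 5y = -4
Locus: Perpendicular bisector of the segment from (4, 1) to (3, -4): the line x + 5y = -4


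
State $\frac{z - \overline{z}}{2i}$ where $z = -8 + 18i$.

z - conjugate(z) = 2bi
(z - conjugate(z))/(2i) = 2bi/(2i) = b = 18


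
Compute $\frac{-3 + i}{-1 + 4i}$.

Multiply numerator and denominator by conjugate (-1 - 4i):
= (-3 + i)(-1 - 4i) / ((-1)^2 + 4^2)
= (7 + 11i) / 17
= 7/17 + (11/17)i


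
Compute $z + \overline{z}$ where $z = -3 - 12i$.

z + conjugate(z) = (a + bi) + (a - bi) = 2a
= 2 * (-3) = -6


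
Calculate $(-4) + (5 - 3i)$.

(-4 + 5) + (0 + (-3))i = 1 - 3i


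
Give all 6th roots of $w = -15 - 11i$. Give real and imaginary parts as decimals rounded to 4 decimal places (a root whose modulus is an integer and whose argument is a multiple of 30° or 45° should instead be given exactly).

|w| = sqrt(346) ≈ 18.601075, arg(w) ≈ 216.253838°
Root modulus = sqrt(346)^(1/6) ≈ 1.627757
Root arguments: θ_k = (arg(w) + 360°k)/6 for k = 0, 1, ..., 5
Compute each root as (root modulus)(cos θ_k + i sin θ_k) using full-precision intermediates, then round to 4 decimal places.
Roots: 1.3162 + 0.9577i, -0.1713 + 1.6187i, -1.4875 + 0.6610i, -1.3162 - 0.9577i, 0.1713 - 1.6187i, 1.4875 - 0.6610i
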